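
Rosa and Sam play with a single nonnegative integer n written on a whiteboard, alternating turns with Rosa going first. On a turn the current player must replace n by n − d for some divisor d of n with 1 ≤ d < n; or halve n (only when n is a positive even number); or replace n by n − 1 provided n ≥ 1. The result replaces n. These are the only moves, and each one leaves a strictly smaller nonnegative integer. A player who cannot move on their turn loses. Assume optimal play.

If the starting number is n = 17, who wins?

Build the W/L table. Terminal = L. A non-terminal position is W if it has a move to some L; otherwise it is L.
n=0: no move → L
n=1: W (go to 0, an L position)
n=2: L (sole option 1(W) is W)
n=3: W (go to 2, an L position)
n=4: W (go to 2, an L position)
n=5: L (sole option 4(W) is W)
n=6: W (go to 5, an L position)
n=7: L (sole option 6(W) is W)
n=8: W (go to 7, an L position)
n=9: L (options 6(W), 8(W) are all W)
n=10: W (go to 5, an L position)
n=11: L (sole option 10(W) is W)
n=12: W (go to 9, an L position)
n=13: L (sole option 12(W) is W)
n=14: W (go to 7, an L position)
n=15: L (options 10(W), 12(W), 14(W) are all W)
n=16: W (go to 15, an L position)
n=17: L (sole option 16(W) is W)
Every move from 17 reaches a W position, so the mover loses.

Sam wins.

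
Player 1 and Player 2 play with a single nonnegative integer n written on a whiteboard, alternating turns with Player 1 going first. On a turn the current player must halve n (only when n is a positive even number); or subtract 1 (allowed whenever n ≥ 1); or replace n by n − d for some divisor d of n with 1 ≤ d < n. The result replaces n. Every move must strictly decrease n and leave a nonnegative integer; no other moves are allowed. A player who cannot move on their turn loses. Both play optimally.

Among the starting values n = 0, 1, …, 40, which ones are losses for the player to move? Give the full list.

Work bottom-up. With no move the player to move loses. Otherwise the position is W if at least one move leads to an L position for the opponent, and L if every move leads to a W.
n=0: no move → L
n=1: →0(L), so W
n=2: →1(W) only, which is W, so L
n=3: →2(L), so W
n=4: →2(L), so W
n=5: →4(W) only, which is W, so L
n=6: →5(L), so W
n=7: →6(W) only, which is W, so L
n=8: →7(L), so W
n=9: →6(W), 8(W) — all W, so L
n=10: →5(L), so W
n=11: →10(W) only, which is W, so L
n=12: →9(L), so W
n=13: →12(W) only, which is W, so L
n=14: →7(L), so W
n=15: →10(W), 12(W), 14(W) — all W, so L
n=16: →15(L), so W
n=17: →16(W) only, which is W, so L
n=18: →9(L), so W
n=19: →18(W) only, which is W, so L
n=20: →15(L), so W
n=21: →14(W), 18(W), 20(W) — all W, so L
n=22: →11(L), so W
n=23: →22(W) only, which is W, so L
n=24: →21(L), so W
n=25: →20(W), 24(W) — all W, so L
n=26: →13(L), so W
n=27: →18(W), 24(W), 26(W) — all W, so L
n=28: →21(L), so W
n=29: →28(W) only, which is W, so L
n=30: →15(L), so W
n=31: →30(W) only, which is W, so L
n=32: →31(L), so W
n=33: →22(W), 30(W), 32(W) — all W, so L
n=34: →17(L), so W
n=35: →28(W), 30(W), 34(W) — all W, so L
n=36: →27(L), so W
n=37: →36(W) only, which is W, so L
n=38: →19(L), so W
n=39: →26(W), 36(W), 38(W) — all W, so L
n=40: →35(L), so W
Reading off the rows marked L gives the requested list; there are 20 such values of n.

0, 2, 5, 7, 9, 11, 13, 15, 17, 19, 21, 23, 25, 27, 29, 31, 33, 35, 37, 39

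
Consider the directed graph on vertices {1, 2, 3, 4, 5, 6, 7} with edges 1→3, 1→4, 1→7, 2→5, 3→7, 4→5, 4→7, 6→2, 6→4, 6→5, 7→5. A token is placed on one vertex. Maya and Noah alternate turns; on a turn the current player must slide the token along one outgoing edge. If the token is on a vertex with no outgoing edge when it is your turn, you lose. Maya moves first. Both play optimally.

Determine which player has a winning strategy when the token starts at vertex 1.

Positions with no move are L. A position that does have a move is losing for the player to move precisely when every available move leads to a winning position for the opponent. Fill in the labels:
Every edge goes from a vertex to one that appears earlier in the order 5, 7, 3, 4, 2, 1, 6, so processing vertices in that order labels each vertex after all of its successors.
5: no outgoing edge → L
7: W (go to 5, an L position)
3: L (sole option 7(W) is W)
4: W (go to 5, an L position)
2: W (go to 5, an L position)
1: W (go to 3, an L position)
6: W (go to 5, an L position)
From 1 Maya can move to 3, reaching an L position.

Maya wins.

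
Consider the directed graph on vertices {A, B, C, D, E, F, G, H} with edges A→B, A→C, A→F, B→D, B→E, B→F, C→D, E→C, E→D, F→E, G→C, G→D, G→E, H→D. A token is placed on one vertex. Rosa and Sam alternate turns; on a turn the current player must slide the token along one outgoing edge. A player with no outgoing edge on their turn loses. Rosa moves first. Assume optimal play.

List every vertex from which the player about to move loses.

D, F

Build the W/L table. Terminal = L. A non-terminal position is W if it has a move to some L; otherwise it is L.
Every edge goes from a vertex to one that appears earlier in the order D, C, E, F, G, H, B, A, so processing vertices in that order labels each vertex after all of its successors.
D: no outgoing edge → L
C: →D(L), so W
E: →D(L), so W
F: →E(W) only, which is W, so L
G: →D(L), so W
H: →D(L), so W
B: →F(L), so W
A: →F(L), so W
Reading off the rows marked L gives the requested list; there are 2 such vertices.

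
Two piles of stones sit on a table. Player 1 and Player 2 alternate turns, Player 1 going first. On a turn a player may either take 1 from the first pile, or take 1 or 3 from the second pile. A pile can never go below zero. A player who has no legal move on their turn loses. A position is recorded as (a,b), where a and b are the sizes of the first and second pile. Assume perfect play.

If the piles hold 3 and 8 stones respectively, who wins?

Player 1 wins.

Positions with no move are L. A position that does have a move is losing for the player to move precisely when every available move leads to a winning position for the opponent. Fill in the labels:
No move ever increases a pile, so every position that can arise here has a ≤ 3 and b ≤ 8; it is enough to label the cells with 0 ≤ a ≤ 3 and 0 ≤ b ≤ 8.
Every move lowers a or b (never raises either), so fill the grid row by row in increasing a, and left to right within a row: each cell's successors are then already labelled.
      b=0  b=1  b=2  b=3  b=4  b=5  b=6  b=7  b=8
a=0:    L    W    L    W    L    W    L    W    L
a=1:    W    L    W    L    W    L    W    L    W
a=2:    L    W    L    W    L    W    L    W    L
a=3:    W    L    W    L    W    L    W    L    W
Cells with no legal move (terminal, hence L): (0,0).
The remaining L cells, each justified by listing all of its moves:
(0,2): →(0,1)(W) only, which is W, so L
(0,4): →(0,3)(W), (0,1)(W) — all W, so L
(0,6): →(0,5)(W), (0,3)(W) — all W, so L
(0,8): →(0,7)(W), (0,5)(W) — all W, so L
(1,1): →(0,1)(W), (1,0)(W) — all W, so L
(1,3): →(0,3)(W), (1,2)(W), (1,0)(W) — all W, so L
(1,5): →(0,5)(W), (1,4)(W), (1,2)(W) — all W, so L
(1,7): →(0,7)(W), (1,6)(W), (1,4)(W) — all W, so L
(2,0): →(1,0)(W) only, which is W, so L
(2,2): →(1,2)(W), (2,1)(W) — all W, so L
(2,4): →(1,4)(W), (2,3)(W), (2,1)(W) — all W, so L
(2,6): →(1,6)(W), (2,5)(W), (2,3)(W) — all W, so L
(2,8): →(1,8)(W), (2,7)(W), (2,5)(W) — all W, so L
(3,1): →(2,1)(W), (3,0)(W) — all W, so L
(3,3): →(2,3)(W), (3,2)(W), (3,0)(W) — all W, so L
(3,5): →(2,5)(W), (3,4)(W), (3,2)(W) — all W, so L
(3,7): →(2,7)(W), (3,6)(W), (3,4)(W) — all W, so L
Every other cell has at least one move into one of the L cells above, so it is W.
The starting position (3,8) is W: Player 1 should move to (2,8), handing over an L position.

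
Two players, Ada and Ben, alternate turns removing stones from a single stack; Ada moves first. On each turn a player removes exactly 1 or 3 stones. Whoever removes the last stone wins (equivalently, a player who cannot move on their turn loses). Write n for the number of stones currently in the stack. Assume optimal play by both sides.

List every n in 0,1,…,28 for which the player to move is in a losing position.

Classify positions by backward induction: terminal positions (no move available) are L. From any other position, the mover wins iff some move reaches an L.
n=0: no move → L
n=1: can move to 0, which is L ⇒ W
n=2: the only move is to 1(W), a W ⇒ L
n=3: can move to 2, which is L ⇒ W
n=4: moves to 3(W), 1(W); every one is W ⇒ L
n=5: can move to 4, which is L ⇒ W
n=6: moves to 5(W), 3(W); every one is W ⇒ L
n=7: can move to 6, which is L ⇒ W
n=8: moves to 7(W), 5(W); every one is W ⇒ L
n=9: can move to 8, which is L ⇒ W
n=10: moves to 9(W), 7(W); every one is W ⇒ L
n=11: can move to 10, which is L ⇒ W
n=12: moves to 11(W), 9(W); every one is W ⇒ L
n=13: can move to 12, which is L ⇒ W
n=14: moves to 13(W), 11(W); every one is W ⇒ L
n=15: can move to 14, which is L ⇒ W
n=16: moves to 15(W), 13(W); every one is W ⇒ L
n=17: can move to 16, which is L ⇒ W
n=18: moves to 17(W), 15(W); every one is W ⇒ L
n=19: can move to 18, which is L ⇒ W
n=20: moves to 19(W), 17(W); every one is W ⇒ L
n=21: can move to 20, which is L ⇒ W
n=22: moves to 21(W), 19(W); every one is W ⇒ L
n=23: can move to 22, which is L ⇒ W
n=24: moves to 23(W), 21(W); every one is W ⇒ L
n=25: can move to 24, which is L ⇒ W
n=26: moves to 25(W), 23(W); every one is W ⇒ L
n=27: can move to 26, which is L ⇒ W
n=28: moves to 27(W), 25(W); every one is W ⇒ L
Reading off the rows marked L gives the requested list; there are 15 such values of n.

0, 2, 4, 6, 8, 10, 12, 14, 16, 18, 20, 22, 24, 26, 28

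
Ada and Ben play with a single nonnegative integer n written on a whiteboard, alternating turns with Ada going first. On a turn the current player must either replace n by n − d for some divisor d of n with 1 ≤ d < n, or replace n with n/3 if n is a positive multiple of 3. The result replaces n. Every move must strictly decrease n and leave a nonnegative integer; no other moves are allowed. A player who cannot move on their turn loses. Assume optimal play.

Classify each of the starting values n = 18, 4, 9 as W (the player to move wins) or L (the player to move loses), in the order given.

18: W, 4: L, 9: L

Positions with no move are L. A position that does have a move is losing for the player to move precisely when every available move leads to a winning position for the opponent. Fill in the labels:
n=0: no move → L
n=1: no move → L
n=2: →1(L), so W
n=3: →1(L), so W
n=4: →2(W), 3(W) — all W, so L
n=5: →4(L), so W
n=6: →4(L), so W
n=7: →6(W) only, which is W, so L
n=8: →4(L), so W
n=9: →3(W), 6(W), 8(W) — all W, so L
n=10: →9(L), so W
n=11: →10(W) only, which is W, so L
n=12: →4(L), so W
n=13: →12(W) only, which is W, so L
n=14: →7(L), so W
n=15: →5(W), 10(W), 12(W), 14(W) — all W, so L
n=16: →15(L), so W
n=17: →16(W) only, which is W, so L
n=18: →9(L), so W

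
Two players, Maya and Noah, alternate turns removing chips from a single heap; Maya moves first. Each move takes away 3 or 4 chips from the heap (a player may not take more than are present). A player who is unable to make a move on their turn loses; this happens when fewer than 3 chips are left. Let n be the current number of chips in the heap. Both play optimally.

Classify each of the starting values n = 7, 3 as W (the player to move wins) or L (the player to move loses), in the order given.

Use the standard recursion: the mover loses at a terminal position; elsewhere, the mover wins exactly when some move hands the opponent an L position.
n=0: no move → L
n=1: no move → L
n=2: no move → L
n=3: W (go to 0, an L position)
n=4: W (go to 1, an L position)
n=5: W (go to 2, an L position)
n=6: W (go to 2, an L position)
n=7: L (options 4(W), 3(W) are all W)

7: L, 3: W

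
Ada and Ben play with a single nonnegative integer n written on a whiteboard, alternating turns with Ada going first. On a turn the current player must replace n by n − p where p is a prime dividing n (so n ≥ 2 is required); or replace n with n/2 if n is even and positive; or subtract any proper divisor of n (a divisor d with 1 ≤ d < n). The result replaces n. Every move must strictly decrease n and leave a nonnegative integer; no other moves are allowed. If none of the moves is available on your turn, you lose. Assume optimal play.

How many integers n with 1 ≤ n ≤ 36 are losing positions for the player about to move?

Classify positions by backward induction: terminal positions (no move available) are L. From any other position, the mover wins iff some move reaches an L.
n=0: no move → L
n=1: no move → L
n=2: reaches L-position 0 → W
n=3: reaches L-position 0 → W
n=4: only reaches 2(W), 3(W), all W → L
n=5: reaches L-position 0 → W
n=6: reaches L-position 4 → W
n=7: reaches L-position 0 → W
n=8: reaches L-position 4 → W
n=9: only reaches 6(W), 8(W), all W → L
n=10: reaches L-position 9 → W
n=11: reaches L-position 0 → W
n=12: reaches L-position 9 → W
n=13: reaches L-position 0 → W
n=14: only reaches 7(W), 12(W), 13(W), all W → L
n=15: reaches L-position 14 → W
n=16: reaches L-position 14 → W
n=17: reaches L-position 0 → W
n=18: reaches L-position 9 → W
n=19: reaches L-position 0 → W
n=20: only reaches 10(W), 15(W), 16(W), 18(W), 19(W), all W → L
n=21: reaches L-position 14 → W
n=22: reaches L-position 20 → W
n=23: reaches L-position 0 → W
n=24: reaches L-position 20 → W
n=25: reaches L-position 20 → W
n=26: only reaches 13(W), 24(W), 25(W), all W → L
n=27: reaches L-position 26 → W
n=28: reaches L-position 14 → W
n=29: reaches L-position 0 → W
n=30: reaches L-position 20 → W
n=31: reaches L-position 0 → W
n=32: only reaches 16(W), 24(W), 28(W), 30(W), 31(W), all W → L
n=33: reaches L-position 32 → W
n=34: reaches L-position 32 → W
n=35: only reaches 28(W), 30(W), 34(W), all W → L
n=36: reaches L-position 32 → W
L entries with 1 ≤ n ≤ 36 (n=0 is outside the asked range and is not counted): n = 1, 4, 9, 14, 20, 26, 32, 35; that makes 8.

8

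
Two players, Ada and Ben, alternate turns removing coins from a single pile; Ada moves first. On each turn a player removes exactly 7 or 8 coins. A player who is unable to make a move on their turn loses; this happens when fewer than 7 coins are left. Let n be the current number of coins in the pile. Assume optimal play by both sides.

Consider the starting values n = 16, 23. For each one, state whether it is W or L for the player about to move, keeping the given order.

Label each position W (a win for the player to move) or L (a loss). A position with no legal move is L; any other position is W exactly when some move reaches an L, and L when every move reaches a W.
n=0: no move → L
n=1: no move → L
n=2: no move → L
n=3: no move → L
n=4: no move → L
n=5: no move → L
n=6: no move → L
n=7: W (go to 0, an L position)
n=8: W (go to 1, an L position)
n=9: W (go to 2, an L position)
n=10: W (go to 3, an L position)
n=11: W (go to 4, an L position)
n=12: W (go to 5, an L position)
n=13: W (go to 6, an L position)
n=14: W (go to 6, an L position)
n=15: L (options 8(W), 7(W) are all W)
n=16: L (options 9(W), 8(W) are all W)
n=17: L (options 10(W), 9(W) are all W)
n=18: L (options 11(W), 10(W) are all W)
n=19: L (options 12(W), 11(W) are all W)
n=20: L (options 13(W), 12(W) are all W)
n=21: L (options 14(W), 13(W) are all W)
n=22: W (go to 15, an L position)
n=23: W (go to 16, an L position)

16: L, 23: W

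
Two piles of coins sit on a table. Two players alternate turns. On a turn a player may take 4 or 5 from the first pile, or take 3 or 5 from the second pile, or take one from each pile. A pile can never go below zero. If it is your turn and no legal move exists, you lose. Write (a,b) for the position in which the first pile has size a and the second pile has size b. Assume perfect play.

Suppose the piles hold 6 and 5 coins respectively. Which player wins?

Label each position W (a win for the player to move) or L (a loss). A position with no legal move is L; any other position is W exactly when some move reaches an L, and L when every move reaches a W.
No move ever increases a pile, so every position that can arise here has a ≤ 6 and b ≤ 5; it is enough to label the cells with 0 ≤ a ≤ 6 and 0 ≤ b ≤ 5.
Every move lowers a or b (never raises either), so fill the grid row by row in increasing a, and left to right within a row: each cell's successors are then already labelled.
      b=0  b=1  b=2  b=3  b=4  b=5
a=0:    L    L    L    W    W    W
a=1:    L    W    W    W    L    W
a=2:    L    W    L    W    L    W
a=3:    L    W    L    W    L    W
a=4:    W    W    W    W    L    W
a=5:    W    W    W    L    W    W
a=6:    W    L    W    L    W    L
Cells with no legal move (terminal, hence L): (0,0), (0,1), (0,2), (1,0), (2,0), (3,0).
The remaining L cells, each justified by listing all of its moves:
(1,4): only reaches (1,1)(W), (0,3)(W), all W → L
(2,2): only reaches (1,1)(W), which is W → L
(2,4): only reaches (2,1)(W), (1,3)(W), all W → L
(3,2): only reaches (2,1)(W), which is W → L
(3,4): only reaches (3,1)(W), (2,3)(W), all W → L
(4,4): only reaches (0,4)(W), (4,1)(W), (3,3)(W), all W → L
(5,3): only reaches (1,3)(W), (0,3)(W), (5,0)(W), (4,2)(W), all W → L
(6,1): only reaches (2,1)(W), (1,1)(W), (5,0)(W), all W → L
(6,3): only reaches (2,3)(W), (1,3)(W), (6,0)(W), (5,2)(W), all W → L
(6,5): only reaches (2,5)(W), (1,5)(W), (6,2)(W), (6,0)(W), (5,4)(W), all W → L
Every other cell has at least one move into one of the L cells above, so it is W.
The starting position (6,5) is L: whatever the player to move does, the opponent receives a W position.

The second player wins.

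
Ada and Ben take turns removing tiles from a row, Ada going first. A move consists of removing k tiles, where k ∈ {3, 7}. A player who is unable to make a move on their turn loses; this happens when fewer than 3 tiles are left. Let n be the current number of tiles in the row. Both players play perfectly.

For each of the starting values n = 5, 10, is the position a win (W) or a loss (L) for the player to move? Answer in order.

Classify positions by backward induction: terminal positions (no move available) are L. From any other position, the mover wins iff some move reaches an L.
n=0: no move → L
n=1: no move → L
n=2: no move → L
n=3: can move to 0, which is L ⇒ W
n=4: can move to 1, which is L ⇒ W
n=5: can move to 2, which is L ⇒ W
n=6: the only move is to 3(W), a W ⇒ L
n=7: can move to 0, which is L ⇒ W
n=8: can move to 1, which is L ⇒ W
n=9: can move to 6, which is L ⇒ W
n=10: moves to 7(W), 3(W); every one is W ⇒ L

5: W, 10: L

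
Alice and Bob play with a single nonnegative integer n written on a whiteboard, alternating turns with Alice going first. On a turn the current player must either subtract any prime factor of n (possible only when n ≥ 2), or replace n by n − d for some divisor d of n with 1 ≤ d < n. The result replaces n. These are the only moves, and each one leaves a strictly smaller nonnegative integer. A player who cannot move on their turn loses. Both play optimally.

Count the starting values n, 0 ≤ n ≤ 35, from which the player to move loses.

9

Compute win/loss labels from the base case upward. A position with no move is L. Any other position is W if it can reach an L in one move, else L.
n=0: no move → L
n=1: no move → L
n=2: can move to 0, which is L ⇒ W
n=3: can move to 0, which is L ⇒ W
n=4: moves to 2(W), 3(W); every one is W ⇒ L
n=5: can move to 0, which is L ⇒ W
n=6: can move to 4, which is L ⇒ W
n=7: can move to 0, which is L ⇒ W
n=8: can move to 4, which is L ⇒ W
n=9: moves to 6(W), 8(W); every one is W ⇒ L
n=10: can move to 9, which is L ⇒ W
n=11: can move to 0, which is L ⇒ W
n=12: can move to 9, which is L ⇒ W
n=13: can move to 0, which is L ⇒ W
n=14: moves to 7(W), 12(W), 13(W); every one is W ⇒ L
n=15: can move to 14, which is L ⇒ W
n=16: can move to 14, which is L ⇒ W
n=17: can move to 0, which is L ⇒ W
n=18: can move to 9, which is L ⇒ W
n=19: can move to 0, which is L ⇒ W
n=20: moves to 10(W), 15(W), 16(W), 18(W), 19(W); every one is W ⇒ L
n=21: can move to 14, which is L ⇒ W
n=22: can move to 20, which is L ⇒ W
n=23: can move to 0, which is L ⇒ W
n=24: can move to 20, which is L ⇒ W
n=25: can move to 20, which is L ⇒ W
n=26: moves to 13(W), 24(W), 25(W); every one is W ⇒ L
n=27: can move to 26, which is L ⇒ W
n=28: can move to 14, which is L ⇒ W
n=29: can move to 0, which is L ⇒ W
n=30: can move to 20, which is L ⇒ W
n=31: can move to 0, which is L ⇒ W
n=32: moves to 16(W), 24(W), 28(W), 30(W), 31(W); every one is W ⇒ L
n=33: can move to 32, which is L ⇒ W
n=34: can move to 32, which is L ⇒ W
n=35: moves to 28(W), 30(W), 34(W); every one is W ⇒ L
L entries with 0 ≤ n ≤ 35: n = 0, 1, 4, 9, 14, 20, 26, 32, 35; that makes 9.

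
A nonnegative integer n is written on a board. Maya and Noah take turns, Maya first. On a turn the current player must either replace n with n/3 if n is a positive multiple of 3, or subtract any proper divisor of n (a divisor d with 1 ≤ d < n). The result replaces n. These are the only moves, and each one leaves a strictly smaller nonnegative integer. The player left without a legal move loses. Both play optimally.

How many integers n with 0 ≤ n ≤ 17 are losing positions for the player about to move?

Positions with no move are L. A position that does have a move is losing for the player to move precisely when every available move leads to a winning position for the opponent. Fill in the labels:
n=0: no move → L
n=1: no move → L
n=2: W (go to 1, an L position)
n=3: W (go to 1, an L position)
n=4: L (options 2(W), 3(W) are all W)
n=5: W (go to 4, an L position)
n=6: W (go to 4, an L position)
n=7: L (sole option 6(W) is W)
n=8: W (go to 4, an L position)
n=9: L (options 3(W), 6(W), 8(W) are all W)
n=10: W (go to 9, an L position)
n=11: L (sole option 10(W) is W)
n=12: W (go to 4, an L position)
n=13: L (sole option 12(W) is W)
n=14: W (go to 7, an L position)
n=15: L (options 5(W), 10(W), 12(W), 14(W) are all W)
n=16: W (go to 15, an L position)
n=17: L (sole option 16(W) is W)
L entries with 0 ≤ n ≤ 17: n = 0, 1, 4, 7, 9, 11, 13, 15, 17; that makes 9.

9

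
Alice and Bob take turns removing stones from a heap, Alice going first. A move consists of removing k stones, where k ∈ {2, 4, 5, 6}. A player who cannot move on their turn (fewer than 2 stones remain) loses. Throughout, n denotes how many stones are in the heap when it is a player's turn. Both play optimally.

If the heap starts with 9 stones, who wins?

Compute win/loss labels from the base case upward. A position with no move is L. Any other position is W if it can reach an L in one move, else L.
n=0: no move → L
n=1: no move → L
n=2: →0(L), so W
n=3: →1(L), so W
n=4: →0(L), so W
n=5: →1(L), so W
n=6: →1(L), so W
n=7: →1(L), so W
n=8: →6(W), 4(W), 3(W), 2(W) — all W, so L
n=9: →7(W), 5(W), 4(W), 3(W) — all W, so L
Every move from 9 reaches a W position, so the mover loses.

Bob wins.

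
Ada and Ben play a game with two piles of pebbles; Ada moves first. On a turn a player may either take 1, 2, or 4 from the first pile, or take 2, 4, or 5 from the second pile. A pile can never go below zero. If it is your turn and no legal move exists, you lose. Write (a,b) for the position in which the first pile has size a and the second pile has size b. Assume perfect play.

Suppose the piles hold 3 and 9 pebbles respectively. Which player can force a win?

Ada wins.

Positions with no move are L. A position that does have a move is losing for the player to move precisely when every available move leads to a winning position for the opponent. Fill in the labels:
No move ever increases a pile, so every position that can arise here has a ≤ 3 and b ≤ 9; it is enough to label the cells with 0 ≤ a ≤ 3 and 0 ≤ b ≤ 9.
Every move lowers a or b (never raises either), so fill the grid row by row in increasing a, and left to right within a row: each cell's successors are then already labelled.
      b=0  b=1  b=2  b=3  b=4  b=5  b=6  b=7  b=8  b=9
a=0:    L    L    W    W    W    W    W    L    L    W
a=1:    W    W    L    L    W    W    W    W    W    L
a=2:    W    W    W    W    L    L    W    W    W    W
a=3:    L    L    W    W    W    W    W    L    L    W
Cells with no legal move (terminal, hence L): (0,0), (0,1).
The remaining L cells, each justified by listing all of its moves:
(0,7): only reaches (0,5)(W), (0,3)(W), (0,2)(W), all W → L
(0,8): only reaches (0,6)(W), (0,4)(W), (0,3)(W), all W → L
(1,2): only reaches (0,2)(W), (1,0)(W), all W → L
(1,3): only reaches (0,3)(W), (1,1)(W), all W → L
(1,9): only reaches (0,9)(W), (1,7)(W), (1,5)(W), (1,4)(W), all W → L
(2,4): only reaches (1,4)(W), (0,4)(W), (2,2)(W), (2,0)(W), all W → L
(2,5): only reaches (1,5)(W), (0,5)(W), (2,3)(W), (2,1)(W), (2,0)(W), all W → L
(3,0): only reaches (2,0)(W), (1,0)(W), all W → L
(3,1): only reaches (2,1)(W), (1,1)(W), all W → L
(3,7): only reaches (2,7)(W), (1,7)(W), (3,5)(W), (3,3)(W), (3,2)(W), all W → L
(3,8): only reaches (2,8)(W), (1,8)(W), (3,6)(W), (3,4)(W), (3,3)(W), all W → L
Every other cell has at least one move into one of the L cells above, so it is W.
From (3,9) Ada can move to (1,9), reaching an L position.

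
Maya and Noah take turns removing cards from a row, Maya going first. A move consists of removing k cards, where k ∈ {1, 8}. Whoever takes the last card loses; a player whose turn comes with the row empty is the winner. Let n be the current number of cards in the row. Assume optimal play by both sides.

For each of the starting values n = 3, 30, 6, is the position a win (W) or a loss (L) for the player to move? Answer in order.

3: L, 30: L, 6: W

Positions with no move are W. A position that does have a move is losing for the player to move precisely when every available move leads to a winning position for the opponent. Fill in the labels:
n=0: no move; the opponent has just taken the last card and therefore loses → W
n=1: L (sole option 0(W) is W)
n=2: W (go to 1, an L position)
n=3: L (sole option 2(W) is W)
n=4: W (go to 3, an L position)
n=5: L (sole option 4(W) is W)
n=6: W (go to 5, an L position)
n=7: L (sole option 6(W) is W)
n=8: W (go to 7, an L position)
n=9: W (go to 1, an L position)
n=10: L (options 9(W), 2(W) are all W)
n=11: W (go to 10, an L position)
n=12: L (options 11(W), 4(W) are all W)
n=13: W (go to 12, an L position)
n=14: L (options 13(W), 6(W) are all W)
n=15: W (go to 14, an L position)
n=16: L (options 15(W), 8(W) are all W)
n=17: W (go to 16, an L position)
n=18: W (go to 10, an L position)
n=19: L (options 18(W), 11(W) are all W)
n=20: W (go to 19, an L position)
n=21: L (options 20(W), 13(W) are all W)
n=22: W (go to 21, an L position)
n=23: L (options 22(W), 15(W) are all W)
n=24: W (go to 23, an L position)
n=25: L (options 24(W), 17(W) are all W)
n=26: W (go to 25, an L position)
n=27: W (go to 19, an L position)
n=28: L (options 27(W), 20(W) are all W)
n=29: W (go to 28, an L position)
n=30: L (options 29(W), 22(W) are all W)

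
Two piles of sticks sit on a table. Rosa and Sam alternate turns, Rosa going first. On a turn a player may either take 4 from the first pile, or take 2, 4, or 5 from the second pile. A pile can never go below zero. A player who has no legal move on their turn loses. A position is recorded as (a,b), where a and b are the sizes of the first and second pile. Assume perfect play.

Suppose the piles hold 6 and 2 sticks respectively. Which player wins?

Sam wins.

Work bottom-up. With no move the player to move loses. Otherwise the position is W if at least one move leads to an L position for the opponent, and L if every move leads to a W.
No move ever increases a pile, so every position that can arise here has a ≤ 6 and b ≤ 2; it is enough to label the cells with 0 ≤ a ≤ 6 and 0 ≤ b ≤ 2.
Every move lowers a or b (never raises either), so fill the grid row by row in increasing a, and left to right within a row: each cell's successors are then already labelled.
      b=0  b=1  b=2
a=0:    L    L    W
a=1:    L    L    W
a=2:    L    L    W
a=3:    L    L    W
a=4:    W    W    L
a=5:    W    W    L
a=6:    W    W    L
Cells with no legal move (terminal, hence L): (0,0), (0,1), (1,0), (1,1), (2,0), (2,1), (3,0), (3,1).
The remaining L cells, each justified by listing all of its moves:
(4,2): moves to (0,2)(W), (4,0)(W); every one is W ⇒ L
(5,2): moves to (1,2)(W), (5,0)(W); every one is W ⇒ L
(6,2): moves to (2,2)(W), (6,0)(W); every one is W ⇒ L
Every other cell has at least one move into one of the L cells above, so it is W.
Every move from (6,2) reaches a W position, so the mover loses.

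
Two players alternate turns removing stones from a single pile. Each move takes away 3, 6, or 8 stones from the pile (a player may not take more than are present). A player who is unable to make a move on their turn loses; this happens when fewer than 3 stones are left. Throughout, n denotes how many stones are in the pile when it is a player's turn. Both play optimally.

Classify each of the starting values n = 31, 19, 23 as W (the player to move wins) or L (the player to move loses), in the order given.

Label each position W (a win for the player to move) or L (a loss). A position with no legal move is L; any other position is W exactly when some move reaches an L, and L when every move reaches a W.
n=0: no move → L
n=1: no move → L
n=2: no move → L
n=3: reaches L-position 0 → W
n=4: reaches L-position 1 → W
n=5: reaches L-position 2 → W
n=6: reaches L-position 0 → W
n=7: reaches L-position 1 → W
n=8: reaches L-position 2 → W
n=9: reaches L-position 1 → W
n=10: reaches L-position 2 → W
n=11: only reaches 8(W), 5(W), 3(W), all W → L
n=12: only reaches 9(W), 6(W), 4(W), all W → L
n=13: only reaches 10(W), 7(W), 5(W), all W → L
n=14: reaches L-position 11 → W
n=15: reaches L-position 12 → W
n=16: reaches L-position 13 → W
n=17: reaches L-position 11 → W
n=18: reaches L-position 12 → W
n=19: reaches L-position 13 → W
n=20: reaches L-position 12 → W
n=21: reaches L-position 13 → W
n=22: only reaches 19(W), 16(W), 14(W), all W → L
n=23: only reaches 20(W), 17(W), 15(W), all W → L
n=24: only reaches 21(W), 18(W), 16(W), all W → L
n=25: reaches L-position 22 → W
n=26: reaches L-position 23 → W
n=27: reaches L-position 24 → W
n=28: reaches L-position 22 → W
n=29: reaches L-position 23 → W
n=30: reaches L-position 24 → W
n=31: reaches L-position 23 → W

31: W, 19: W, 23: L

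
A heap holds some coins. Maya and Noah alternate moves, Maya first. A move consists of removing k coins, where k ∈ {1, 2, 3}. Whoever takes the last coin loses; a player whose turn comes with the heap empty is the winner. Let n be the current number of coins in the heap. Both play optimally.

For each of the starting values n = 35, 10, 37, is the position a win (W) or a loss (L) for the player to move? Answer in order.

35: W, 10: W, 37: L

Classify positions by backward induction: terminal positions (no move available) are W. From any other position, the mover wins iff some move reaches an L.
n=0: no move; the opponent has just taken the last coin and therefore loses → W
n=1: L (sole option 0(W) is W)
n=2: W (go to 1, an L position)
n=3: W (go to 1, an L position)
n=4: W (go to 1, an L position)
n=5: L (options 4(W), 3(W), 2(W) are all W)
n=6: W (go to 5, an L position)
n=7: W (go to 5, an L position)
n=8: W (go to 5, an L position)
n=9: L (options 8(W), 7(W), 6(W) are all W)
n=10: W (go to 9, an L position)
n=11: W (go to 9, an L position)
n=12: W (go to 9, an L position)
n=13: L (options 12(W), 11(W), 10(W) are all W)
n=14: W (go to 13, an L position)
n=15: W (go to 13, an L position)
n=16: W (go to 13, an L position)
n=17: L (options 16(W), 15(W), 14(W) are all W)
n=18: W (go to 17, an L position)
n=19: W (go to 17, an L position)
n=20: W (go to 17, an L position)
n=21: L (options 20(W), 19(W), 18(W) are all W)
n=22: W (go to 21, an L position)
n=23: W (go to 21, an L position)
n=24: W (go to 21, an L position)
n=25: L (options 24(W), 23(W), 22(W) are all W)
n=26: W (go to 25, an L position)
n=27: W (go to 25, an L position)
n=28: W (go to 25, an L position)
n=29: L (options 28(W), 27(W), 26(W) are all W)
n=30: W (go to 29, an L position)
n=31: W (go to 29, an L position)
n=32: W (go to 29, an L position)
n=33: L (options 32(W), 31(W), 30(W) are all W)
n=34: W (go to 33, an L position)
n=35: W (go to 33, an L position)
n=36: W (go to 33, an L position)
n=37: L (options 36(W), 35(W), 34(W) are all W)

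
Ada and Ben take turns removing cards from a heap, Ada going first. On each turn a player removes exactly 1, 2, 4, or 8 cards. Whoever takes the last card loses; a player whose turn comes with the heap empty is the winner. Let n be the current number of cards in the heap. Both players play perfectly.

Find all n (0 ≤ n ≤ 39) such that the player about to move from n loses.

Work bottom-up. With no move the player to move wins. Otherwise the position is W if at least one move leads to an L position for the opponent, and L if every move leads to a W.
n=0: no move; the opponent has just taken the last card and therefore loses → W
n=1: the only move is to 0(W), a W ⇒ L
n=2: can move to 1, which is L ⇒ W
n=3: can move to 1, which is L ⇒ W
n=4: moves to 3(W), 2(W), 0(W); every one is W ⇒ L
n=5: can move to 4, which is L ⇒ W
n=6: can move to 4, which is L ⇒ W
n=7: moves to 6(W), 5(W), 3(W); every one is W ⇒ L
n=8: can move to 7, which is L ⇒ W
n=9: can move to 7, which is L ⇒ W
n=10: moves to 9(W), 8(W), 6(W), 2(W); every one is W ⇒ L
n=11: can move to 10, which is L ⇒ W
n=12: can move to 10, which is L ⇒ W
n=13: moves to 12(W), 11(W), 9(W), 5(W); every one is W ⇒ L
n=14: can move to 13, which is L ⇒ W
n=15: can move to 13, which is L ⇒ W
n=16: moves to 15(W), 14(W), 12(W), 8(W); every one is W ⇒ L
n=17: can move to 16, which is L ⇒ W
n=18: can move to 16, which is L ⇒ W
n=19: moves to 18(W), 17(W), 15(W), 11(W); every one is W ⇒ L
n=20: can move to 19, which is L ⇒ W
n=21: can move to 19, which is L ⇒ W
n=22: moves to 21(W), 20(W), 18(W), 14(W); every one is W ⇒ L
n=23: can move to 22, which is L ⇒ W
n=24: can move to 22, which is L ⇒ W
n=25: moves to 24(W), 23(W), 21(W), 17(W); every one is W ⇒ L
n=26: can move to 25, which is L ⇒ W
n=27: can move to 25, which is L ⇒ W
n=28: moves to 27(W), 26(W), 24(W), 20(W); every one is W ⇒ L
n=29: can move to 28, which is L ⇒ W
n=30: can move to 28, which is L ⇒ W
n=31: moves to 30(W), 29(W), 27(W), 23(W); every one is W ⇒ L
n=32: can move to 31, which is L ⇒ W
n=33: can move to 31, which is L ⇒ W
n=34: moves to 33(W), 32(W), 30(W), 26(W); every one is W ⇒ L
n=35: can move to 34, which is L ⇒ W
n=36: can move to 34, which is L ⇒ W
n=37: moves to 36(W), 35(W), 33(W), 29(W); every one is W ⇒ L
n=38: can move to 37, which is L ⇒ W
n=39: can move to 37, which is L ⇒ W
The losing starting values of n are exactly the entries labelled L in this table (13 of them).

1, 4, 7, 10, 13, 16, 19, 22, 25, 28, 31, 34, 37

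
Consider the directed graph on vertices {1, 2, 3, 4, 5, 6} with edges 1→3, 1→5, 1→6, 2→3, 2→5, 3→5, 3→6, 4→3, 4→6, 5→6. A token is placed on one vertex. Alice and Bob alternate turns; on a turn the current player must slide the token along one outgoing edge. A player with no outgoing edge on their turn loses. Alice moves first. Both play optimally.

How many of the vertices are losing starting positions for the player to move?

2

Build the W/L table. Terminal = L. A non-terminal position is W if it has a move to some L; otherwise it is L.
Every edge goes from a vertex to one that appears earlier in the order 6, 5, 3, 1, 4, 2, so processing vertices in that order labels each vertex after all of its successors.
6: no outgoing edge → L
5: W (go to 6, an L position)
3: W (go to 6, an L position)
1: W (go to 6, an L position)
4: W (go to 6, an L position)
2: L (options 3(W), 5(W) are all W)
The L vertices are 2, 6; that is 2 in all.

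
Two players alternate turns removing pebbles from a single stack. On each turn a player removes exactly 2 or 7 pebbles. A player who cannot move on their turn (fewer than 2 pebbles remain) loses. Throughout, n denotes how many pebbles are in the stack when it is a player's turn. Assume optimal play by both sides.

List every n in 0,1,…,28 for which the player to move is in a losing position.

0, 1, 4, 5, 9, 10, 13, 14, 18, 19, 22, 23, 27, 28

Label each position W (a win for the player to move) or L (a loss). A position with no legal move is L; any other position is W exactly when some move reaches an L, and L when every move reaches a W.
n=0: no move → L
n=1: no move → L
n=2: W (go to 0, an L position)
n=3: W (go to 1, an L position)
n=4: L (sole option 2(W) is W)
n=5: L (sole option 3(W) is W)
n=6: W (go to 4, an L position)
n=7: W (go to 5, an L position)
n=8: W (go to 1, an L position)
n=9: L (options 7(W), 2(W) are all W)
n=10: L (options 8(W), 3(W) are all W)
n=11: W (go to 9, an L position)
n=12: W (go to 10, an L position)
n=13: L (options 11(W), 6(W) are all W)
n=14: L (options 12(W), 7(W) are all W)
n=15: W (go to 13, an L position)
n=16: W (go to 14, an L position)
n=17: W (go to 10, an L position)
n=18: L (options 16(W), 11(W) are all W)
n=19: L (options 17(W), 12(W) are all W)
n=20: W (go to 18, an L position)
n=21: W (go to 19, an L position)
n=22: L (options 20(W), 15(W) are all W)
n=23: L (options 21(W), 16(W) are all W)
n=24: W (go to 22, an L position)
n=25: W (go to 23, an L position)
n=26: W (go to 19, an L position)
n=27: L (options 25(W), 20(W) are all W)
n=28: L (options 26(W), 21(W) are all W)
Reading off the rows marked L gives the requested list; there are 14 such values of n.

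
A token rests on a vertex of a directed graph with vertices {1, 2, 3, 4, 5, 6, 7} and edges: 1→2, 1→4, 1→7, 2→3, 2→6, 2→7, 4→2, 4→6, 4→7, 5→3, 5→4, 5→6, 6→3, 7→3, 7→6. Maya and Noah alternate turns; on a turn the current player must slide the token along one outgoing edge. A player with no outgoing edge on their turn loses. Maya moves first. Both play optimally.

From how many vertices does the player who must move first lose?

2

Label each position W (a win for the player to move) or L (a loss). A position with no legal move is L; any other position is W exactly when some move reaches an L, and L when every move reaches a W.
Every edge goes from a vertex to one that appears earlier in the order 3, 6, 7, 2, 4, 5, 1, so processing vertices in that order labels each vertex after all of its successors.
3: no outgoing edge → L
6: →3(L), so W
7: →3(L), so W
2: →3(L), so W
4: →2(W), 7(W), 6(W) — all W, so L
5: →4(L), so W
1: →4(L), so W
The L vertices are 3, 4; that is 2 in all.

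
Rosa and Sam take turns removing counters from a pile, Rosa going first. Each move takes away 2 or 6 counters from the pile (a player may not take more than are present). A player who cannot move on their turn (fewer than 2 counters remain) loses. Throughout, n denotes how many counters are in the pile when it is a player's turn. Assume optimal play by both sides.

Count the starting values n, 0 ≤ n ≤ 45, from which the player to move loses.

Use the standard recursion: the mover loses at a terminal position; elsewhere, the mover wins exactly when some move hands the opponent an L position.
n=0: no move → L
n=1: no move → L
n=2: W (go to 0, an L position)
n=3: W (go to 1, an L position)
n=4: L (sole option 2(W) is W)
n=5: L (sole option 3(W) is W)
n=6: W (go to 4, an L position)
n=7: W (go to 5, an L position)
n=8: L (options 6(W), 2(W) are all W)
n=9: L (options 7(W), 3(W) are all W)
n=10: W (go to 8, an L position)
n=11: W (go to 9, an L position)
n=12: L (options 10(W), 6(W) are all W)
n=13: L (options 11(W), 7(W) are all W)
n=14: W (go to 12, an L position)
n=15: W (go to 13, an L position)
n=16: L (options 14(W), 10(W) are all W)
n=17: L (options 15(W), 11(W) are all W)
n=18: W (go to 16, an L position)
n=19: W (go to 17, an L position)
n=20: L (options 18(W), 14(W) are all W)
n=21: L (options 19(W), 15(W) are all W)
n=22: W (go to 20, an L position)
n=23: W (go to 21, an L position)
n=24: L (options 22(W), 18(W) are all W)
n=25: L (options 23(W), 19(W) are all W)
n=26: W (go to 24, an L position)
n=27: W (go to 25, an L position)
n=28: L (options 26(W), 22(W) are all W)
n=29: L (options 27(W), 23(W) are all W)
n=30: W (go to 28, an L position)
n=31: W (go to 29, an L position)
n=32: L (options 30(W), 26(W) are all W)
n=33: L (options 31(W), 27(W) are all W)
n=34: W (go to 32, an L position)
n=35: W (go to 33, an L position)
n=36: L (options 34(W), 30(W) are all W)
n=37: L (options 35(W), 31(W) are all W)
n=38: W (go to 36, an L position)
n=39: W (go to 37, an L position)
n=40: L (options 38(W), 34(W) are all W)
n=41: L (options 39(W), 35(W) are all W)
n=42: W (go to 40, an L position)
n=43: W (go to 41, an L position)
n=44: L (options 42(W), 38(W) are all W)
n=45: L (options 43(W), 39(W) are all W)
L entries with 0 ≤ n ≤ 45: n = 0, 1, 4, 5, 8, 9, 12, 13, 16, 17, 20, 21, 24, 25, 28, 29, 32, 33, 36, 37, 40, 41, 44, 45; that makes 24.

24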